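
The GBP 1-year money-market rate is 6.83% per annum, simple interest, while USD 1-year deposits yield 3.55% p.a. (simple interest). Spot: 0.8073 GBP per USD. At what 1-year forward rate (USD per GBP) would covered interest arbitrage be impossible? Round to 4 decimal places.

T = 1 year.
GBP accumulates by 1 + 0.0683×1 = 1.068300.
USD growth factor: 1 + 0.0355×1 = 1.035500.
Forward (GBP per USD) = 0.8073 × 1.068300 / 1.035500 = 0.8328716.
Quoted the other way: 1/0.8328716 = 1.2007 USD per GBP.

1.2007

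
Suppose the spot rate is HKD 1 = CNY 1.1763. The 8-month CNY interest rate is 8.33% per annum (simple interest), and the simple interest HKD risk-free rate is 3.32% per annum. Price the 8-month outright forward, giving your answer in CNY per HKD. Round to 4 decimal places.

1.2147

T = 8/12 years.
CNY accumulates by 1 + 0.0833×8/12 = 1.0555333.
Growth of 1 HKD over T: 1 + 0.0332×8/12 = 1.0221333.
So F = 1.1763 × 1.0555333 / 1.0221333 = 1.214738 (CNY/HKD).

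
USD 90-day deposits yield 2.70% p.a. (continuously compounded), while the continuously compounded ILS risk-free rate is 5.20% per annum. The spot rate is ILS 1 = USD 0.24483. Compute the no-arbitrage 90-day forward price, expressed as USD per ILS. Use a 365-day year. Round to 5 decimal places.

0.24333

T = 90/365 years.
Growth of 1 USD over T: e^(0.0270×90/365) = 1.0066797.
ILS accumulates by e^(0.0520×90/365) = 1.0129045.
CIP: F = S · (grow USD)/(grow ILS) = 0.24483 × 1.0066797/1.0129045 = 0.2433254 USD per ILS.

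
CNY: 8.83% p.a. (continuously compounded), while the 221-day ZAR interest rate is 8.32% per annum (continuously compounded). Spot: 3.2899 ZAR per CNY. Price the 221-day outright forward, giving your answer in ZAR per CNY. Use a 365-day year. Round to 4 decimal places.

3.2798

T = 221/365 years.
ZAR accumulates by e^(0.0832×221/365) = 1.0516663.
Growth of 1 CNY over T: e^(0.0883×221/365) = 1.0549188.
So F = 3.2899 × 1.0516663 / 1.0549188 = 3.279757 (ZAR/CNY).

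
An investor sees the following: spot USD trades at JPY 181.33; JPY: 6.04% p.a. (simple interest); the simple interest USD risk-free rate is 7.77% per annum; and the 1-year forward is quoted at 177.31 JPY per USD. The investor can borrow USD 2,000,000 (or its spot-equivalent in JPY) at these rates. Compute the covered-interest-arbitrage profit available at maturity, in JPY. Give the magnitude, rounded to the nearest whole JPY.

JPY 2,390,690

T = 1 year.
Invest the USD and cover forward: 2,000,000 × 1.077700 × 177.31 = JPY 382,173,974.00.
Convert at spot and invest in JPY: 2,000,000 × 181.33 × 1.060400 = JPY 384,564,664.00.
The quoted forward undervalues USD, so borrow USD, convert to JPY at spot, deposit the JPY at 6.04%, and buy USD forward at 177.31 to cover the loan.
Profit = 384,564,664.00 − 382,173,974.00 = JPY 2,390,690.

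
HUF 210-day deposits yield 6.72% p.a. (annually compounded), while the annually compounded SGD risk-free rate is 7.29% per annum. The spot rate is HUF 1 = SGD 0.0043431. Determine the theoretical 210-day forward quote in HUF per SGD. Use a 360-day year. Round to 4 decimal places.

229.5359

T = 210/360 years.
SGD accumulates by (1 + 0.0729)^(210/360) = 1.041900452.
HUF accumulates by (1 + 0.0672)^(210/360) = 1.038667939.
CIP: F = S · (grow SGD)/(grow HUF) = 0.0043431 × 1.041900452/1.038667939 = 0.00435661647 SGD per HUF.
Quoted the other way: 1/0.00435661647 = 229.5359 HUF per SGD.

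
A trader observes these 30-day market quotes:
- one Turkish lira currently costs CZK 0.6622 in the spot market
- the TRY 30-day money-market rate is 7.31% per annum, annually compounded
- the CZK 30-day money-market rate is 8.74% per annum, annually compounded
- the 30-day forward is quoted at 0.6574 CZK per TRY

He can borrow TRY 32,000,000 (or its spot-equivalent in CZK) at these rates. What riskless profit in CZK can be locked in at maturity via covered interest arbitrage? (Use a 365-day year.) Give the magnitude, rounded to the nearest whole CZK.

T = 30/365 years.
Route A — deposit TRY, sell forward: 32,000,000 × 1.0058156116 × 0.6574 = CZK 21,159,141.86.
Route B — convert at spot, deposit CZK: 32,000,000 × 0.6622 × 1.0069105789 = CZK 21,336,837.93.
The quoted forward undervalues TRY, so borrow TRY, convert to CZK at spot, deposit the CZK at 8.74%, and buy TRY forward at 0.6574 to cover the loan.
Arbitrage profit = |21,159,141.86 − 21,336,837.93| = CZK 177,696.

CZK 177,696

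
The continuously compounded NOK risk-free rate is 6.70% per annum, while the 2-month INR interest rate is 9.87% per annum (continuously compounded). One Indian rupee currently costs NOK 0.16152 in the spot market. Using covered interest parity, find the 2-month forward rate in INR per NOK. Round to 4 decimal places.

6.2240

T = 2/12 years.
Growth of 1 NOK over T: e^(0.0670×2/12) = 1.0112292.
Growth of 1 INR over T: e^(0.0987×2/12) = 1.016586.
Forward (NOK per INR) = 0.16152 × 1.0112292 / 1.016586 = 0.1606689.
Invert for INR per NOK: 1 / 0.1606689 = 6.2240.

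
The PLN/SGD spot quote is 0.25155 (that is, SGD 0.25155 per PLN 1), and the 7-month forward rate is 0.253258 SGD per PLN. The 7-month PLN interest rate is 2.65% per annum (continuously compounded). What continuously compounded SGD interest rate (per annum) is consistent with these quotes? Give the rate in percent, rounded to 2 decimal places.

3.81%

T = 7/12 years.
CIP gives F = S · g_SGD/g_PLN, so g_SGD/g_PLN = 0.253258/0.25155 = 1.0067899.
The PLN side grows by e^(0.0265×7/12) = 1.0155784.
So the SGD growth factor = 1.0224741.
Take logs: ln 1.0224741 / (7/12) = 0.038100, so 3.81%.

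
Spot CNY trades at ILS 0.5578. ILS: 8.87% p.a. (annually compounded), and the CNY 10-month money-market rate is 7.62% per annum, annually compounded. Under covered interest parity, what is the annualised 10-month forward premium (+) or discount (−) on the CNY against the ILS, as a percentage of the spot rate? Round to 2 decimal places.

T = 10/12 years.
CIP forward (ILS per CNY) = 0.5578 × 1.0733883/1.0631083 = 0.5631938.
Annualised premium = (F − S)/S × (1/T) = (0.5631938 − 0.5578)/0.5578 ÷ (10/12) = 1.16%.

+1.16%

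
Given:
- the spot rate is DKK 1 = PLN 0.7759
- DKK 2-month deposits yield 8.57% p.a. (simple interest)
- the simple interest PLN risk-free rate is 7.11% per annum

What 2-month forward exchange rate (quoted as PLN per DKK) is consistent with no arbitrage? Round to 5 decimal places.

0.77404

T = 2/12 years.
PLN growth factor: 1 + 0.0711×2/12 = 1.011850.
DKK accumulates by 1 + 0.0857×2/12 = 1.0142833.
CIP: F = S · (grow PLN)/(grow DKK) = 0.7759 × 1.011850/1.0142833 = 0.7740386 PLN per DKK.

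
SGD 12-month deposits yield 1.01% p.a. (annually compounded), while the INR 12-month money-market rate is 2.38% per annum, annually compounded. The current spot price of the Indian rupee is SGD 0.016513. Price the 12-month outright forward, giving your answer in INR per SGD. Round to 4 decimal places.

61.3797

T = 1 year.
SGD accumulates by (1 + 0.0101)^1 = 1.010100.
Growth of 1 INR over T: (1 + 0.0238)^1 = 1.023800.
CIP: F = S · (grow SGD)/(grow INR) = 0.016513 × 1.010100/1.023800 = 0.016292031 SGD per INR.
Quoted the other way: 1/0.016292031 = 61.3797 INR per SGD.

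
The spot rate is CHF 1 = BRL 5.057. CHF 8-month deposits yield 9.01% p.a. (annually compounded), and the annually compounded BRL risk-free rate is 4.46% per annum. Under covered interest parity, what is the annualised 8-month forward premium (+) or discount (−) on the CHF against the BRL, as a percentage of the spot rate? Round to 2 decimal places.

T = 8/12 years.
F = S · g_BRL/g_CHF = 5.057 × 1.0295166/1.059199 = 4.915285.
(F − S)/S ÷ T = (4.915285 − 5.057)/5.057/(8/12) = -0.042035 → -4.20%.

-4.20%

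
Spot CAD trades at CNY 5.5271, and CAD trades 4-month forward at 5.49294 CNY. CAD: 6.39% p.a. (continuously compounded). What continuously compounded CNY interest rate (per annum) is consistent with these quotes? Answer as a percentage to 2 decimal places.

T = 4/12 years.
By CIP, F/S equals the CNY-to-CAD growth ratio: 5.49294/5.5271 = 0.9938195.
CAD growth factor: e^(0.0639×4/12) = 1.0215285.
That pins the CNY growth at 1.0152149.
Take logs: ln 1.0152149 / (4/12) = 0.045301, so 4.53%.

4.53%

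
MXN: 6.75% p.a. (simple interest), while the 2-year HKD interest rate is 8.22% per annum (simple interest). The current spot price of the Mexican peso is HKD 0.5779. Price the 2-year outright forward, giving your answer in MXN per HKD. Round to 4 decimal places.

1.6867

T = 2 years.
HKD accumulates by 1 + 0.0822×2 = 1.164400.
Growth of 1 MXN over T: 1 + 0.0675×2 = 1.135000.
Forward (HKD per MXN) = 0.5779 × 1.164400 / 1.135000 = 0.5928694.
Quoted the other way: 1/0.5928694 = 1.6867 MXN per HKD.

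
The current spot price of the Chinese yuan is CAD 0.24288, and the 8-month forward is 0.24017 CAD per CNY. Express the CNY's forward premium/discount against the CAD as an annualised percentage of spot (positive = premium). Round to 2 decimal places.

-1.67%

T = 8/12 years.
CNY trades forward at -1.11578% vs spot over the period.
Annualise by dividing by T: -0.0111578 / (8/12) = -0.016737 → -1.67%.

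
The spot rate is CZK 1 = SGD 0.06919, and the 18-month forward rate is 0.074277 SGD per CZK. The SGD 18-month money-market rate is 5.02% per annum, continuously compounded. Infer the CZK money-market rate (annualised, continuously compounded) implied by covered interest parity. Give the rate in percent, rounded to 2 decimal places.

T = 18/12 years.
By CIP, F/S equals the SGD-to-CZK growth ratio: 0.074277/0.06919 = 1.0735222.
The SGD side grows by e^(0.0502×18/12) = 1.0782076.
So the CZK growth factor = 1.0043645.
Take logs: ln 1.0043645 / (18/12) = 0.002903, so 0.29%.

0.29%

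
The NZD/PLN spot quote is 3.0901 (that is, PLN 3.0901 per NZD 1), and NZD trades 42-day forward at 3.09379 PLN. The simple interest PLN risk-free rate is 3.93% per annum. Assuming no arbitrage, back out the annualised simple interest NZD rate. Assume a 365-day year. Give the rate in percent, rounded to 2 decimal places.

2.89%

T = 42/365 years.
F/S = 3.09379/3.0901 = 1.0011941 = (growth of PLN) / (growth of NZD).
PLN growth factor: 1 + 0.0393×42/365 = 1.0045222.
So the NZD growth factor = 1.0033241.
(1.0033241 − 1)/T = 0.028888, i.e. 2.89%.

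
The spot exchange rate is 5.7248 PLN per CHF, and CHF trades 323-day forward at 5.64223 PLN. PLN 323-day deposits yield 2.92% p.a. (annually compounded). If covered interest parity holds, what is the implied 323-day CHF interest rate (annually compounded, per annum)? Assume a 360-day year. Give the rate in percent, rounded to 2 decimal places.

T = 323/360 years.
CIP gives F = S · g_PLN/g_CHF, so g_PLN/g_CHF = 5.64223/5.7248 = 0.9855768.
PLN growth factor: (1 + 0.0292)^(323/360) = 1.026160.
So the CHF growth factor = 1.0411771.
Annualise: 1.0411771^(360/323) − 1 = 0.046001 = 4.60%.

4.60%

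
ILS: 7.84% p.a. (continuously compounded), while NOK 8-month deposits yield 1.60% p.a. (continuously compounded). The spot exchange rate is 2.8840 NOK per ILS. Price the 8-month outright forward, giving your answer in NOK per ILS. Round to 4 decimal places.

T = 8/12 years.
NOK accumulates by e^(0.0160×8/12) = 1.0107238.
ILS growth factor: e^(0.0784×8/12) = 1.0536567.
So F = 2.884 × 1.0107238 / 1.0536567 = 2.766487 (NOK/ILS).

2.7665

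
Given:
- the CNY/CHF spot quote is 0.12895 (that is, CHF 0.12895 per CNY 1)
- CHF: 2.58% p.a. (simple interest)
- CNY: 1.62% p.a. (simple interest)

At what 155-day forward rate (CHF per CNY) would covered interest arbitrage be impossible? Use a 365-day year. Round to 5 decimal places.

T = 155/365 years.
Growth of 1 CHF over T: 1 + 0.0258×155/365 = 1.0109562.
Growth of 1 CNY over T: 1 + 0.0162×155/365 = 1.0068795.
Forward (CHF per CNY) = 0.12895 × 1.0109562 / 1.0068795 = 0.1294721.

0.12947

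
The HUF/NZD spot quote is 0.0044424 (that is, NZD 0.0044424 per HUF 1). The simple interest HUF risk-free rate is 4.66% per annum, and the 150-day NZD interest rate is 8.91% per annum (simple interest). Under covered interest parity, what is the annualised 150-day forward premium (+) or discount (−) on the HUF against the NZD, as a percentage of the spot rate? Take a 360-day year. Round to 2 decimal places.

+4.17%

T = 150/360 years.
CIP forward (NZD per HUF) = 0.0044424 × 1.037125/1.0194167 = 0.0045195690.
(F − S)/S ÷ T = (0.0045195690 − 0.0044424)/0.0044424/(150/360) = 0.041690 → 4.17%.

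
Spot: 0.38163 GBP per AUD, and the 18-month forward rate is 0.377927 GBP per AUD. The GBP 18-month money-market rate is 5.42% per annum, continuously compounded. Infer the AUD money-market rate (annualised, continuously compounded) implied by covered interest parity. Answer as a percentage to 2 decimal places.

T = 18/12 years.
F/S = 0.377927/0.38163 = 0.9902969 = (growth of GBP) / (growth of AUD).
GBP growth factor: e^(0.0542×18/12) = 1.0846963.
So the AUD growth factor = 1.0953243.
Take logs: ln 1.0953243 / (18/12) = 0.060700, so 6.07%.

6.07%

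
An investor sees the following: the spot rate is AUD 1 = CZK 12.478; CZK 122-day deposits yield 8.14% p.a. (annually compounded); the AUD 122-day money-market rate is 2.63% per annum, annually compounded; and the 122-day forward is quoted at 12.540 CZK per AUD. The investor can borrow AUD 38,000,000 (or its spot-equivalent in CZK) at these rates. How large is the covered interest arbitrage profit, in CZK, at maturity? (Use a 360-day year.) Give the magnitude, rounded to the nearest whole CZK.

T = 122/360 years.
Route A — deposit AUD, sell forward: 38,000,000 × 1.00883640254 × 12.540 = CZK 480,730,722.54.
Route B — convert at spot, deposit CZK: 38,000,000 × 12.478 × 1.02687504912 = CZK 486,907,180.79.
The quoted forward undervalues AUD, so borrow AUD, convert to CZK at spot, deposit the CZK at 8.14%, and buy AUD forward at 12.540 to cover the loan.
The gap between the two covered legs is CZK 6,176,458.

CZK 6,176,458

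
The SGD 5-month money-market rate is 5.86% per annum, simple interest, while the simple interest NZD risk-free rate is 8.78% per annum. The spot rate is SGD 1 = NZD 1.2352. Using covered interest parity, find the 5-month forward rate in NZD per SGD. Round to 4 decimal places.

1.2499

T = 5/12 years.
NZD growth factor: 1 + 0.0878×5/12 = 1.0365833.
SGD growth factor: 1 + 0.0586×5/12 = 1.0244167.
Forward (NZD per SGD) = 1.2352 × 1.0365833 / 1.0244167 = 1.249870.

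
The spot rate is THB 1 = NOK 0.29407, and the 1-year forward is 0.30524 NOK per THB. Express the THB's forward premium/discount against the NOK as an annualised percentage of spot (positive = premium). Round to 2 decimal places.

+3.80%

T = 1 year.
THB trades forward at +3.79842% vs spot over the period.
×(1/T) gives 3.80% p.a.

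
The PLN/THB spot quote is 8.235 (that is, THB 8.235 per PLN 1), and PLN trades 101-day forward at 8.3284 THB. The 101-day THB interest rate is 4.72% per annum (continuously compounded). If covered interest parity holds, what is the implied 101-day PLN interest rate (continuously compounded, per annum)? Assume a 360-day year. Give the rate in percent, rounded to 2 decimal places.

0.70%

T = 101/360 years.
CIP gives F = S · g_THB/g_PLN, so g_THB/g_PLN = 8.3284/8.235 = 1.0113418.
The THB side grows by e^(0.0472×101/360) = 1.0133303.
So the PLN growth factor = 1.0019662.
r = ln(1.0019662)/(101/360) = 0.007001 → 0.70%.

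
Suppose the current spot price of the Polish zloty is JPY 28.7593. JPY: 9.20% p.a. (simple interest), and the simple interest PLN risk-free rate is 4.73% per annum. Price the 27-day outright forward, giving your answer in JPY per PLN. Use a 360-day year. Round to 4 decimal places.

T = 27/360 years.
JPY growth factor: 1 + 0.0920×27/360 = 1.006900.
Growth of 1 PLN over T: 1 + 0.0473×27/360 = 1.0035475.
CIP: F = S · (grow JPY)/(grow PLN) = 28.7593 × 1.006900/1.0035475 = 28.855375 JPY per PLN.

28.8554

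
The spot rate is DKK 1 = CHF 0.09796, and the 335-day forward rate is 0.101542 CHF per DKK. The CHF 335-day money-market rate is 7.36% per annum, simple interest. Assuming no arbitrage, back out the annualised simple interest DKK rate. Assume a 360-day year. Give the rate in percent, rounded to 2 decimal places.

T = 335/360 years.
CIP gives F = S · g_CHF/g_DKK, so g_CHF/g_DKK = 0.101542/0.09796 = 1.0365659.
The CHF side grows by 1 + 0.0736×335/360 = 1.0684889.
That pins the DKK growth at 1.0307969.
(1.0307969 − 1)/T = 0.033095, i.e. 3.31%.

3.31%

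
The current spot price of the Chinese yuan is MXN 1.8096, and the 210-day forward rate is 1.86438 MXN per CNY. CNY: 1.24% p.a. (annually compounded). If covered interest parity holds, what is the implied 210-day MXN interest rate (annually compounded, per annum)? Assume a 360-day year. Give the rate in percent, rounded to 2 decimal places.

T = 210/360 years.
F/S = 1.86438/1.8096 = 1.0302719 = (growth of MXN) / (growth of CNY).
The CNY side grows by (1 + 0.0124)^(210/360) = 1.0072148.
So the MXN growth factor = 1.0377051.
Annualise: 1.0377051^(360/210) − 1 = 0.065505 = 6.55%.

6.55%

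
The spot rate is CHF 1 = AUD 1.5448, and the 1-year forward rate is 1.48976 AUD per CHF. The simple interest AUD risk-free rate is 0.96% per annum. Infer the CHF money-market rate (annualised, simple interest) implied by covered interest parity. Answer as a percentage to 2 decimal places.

4.69%

T = 1 year.
CIP gives F = S · g_AUD/g_CHF, so g_AUD/g_CHF = 1.48976/1.5448 = 0.9643708.
The AUD side grows by 1 + 0.0096×1 = 1.009600.
So the CHF growth factor = 1.0469002.
(1.0469002 − 1)/T = 0.046900, i.e. 4.69%.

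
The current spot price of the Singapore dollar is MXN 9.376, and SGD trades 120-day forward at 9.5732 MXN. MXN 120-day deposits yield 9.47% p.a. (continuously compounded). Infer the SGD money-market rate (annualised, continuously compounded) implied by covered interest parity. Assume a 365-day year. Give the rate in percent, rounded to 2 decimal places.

3.14%

T = 120/365 years.
By CIP, F/S equals the MXN-to-SGD growth ratio: 9.5732/9.376 = 1.0210324.
The MXN side grows by e^(0.0947×120/365) = 1.031624.
That pins the SGD growth at 1.0103734.
Take logs: ln 1.0103734 / (120/365) = 0.031390, so 3.14%.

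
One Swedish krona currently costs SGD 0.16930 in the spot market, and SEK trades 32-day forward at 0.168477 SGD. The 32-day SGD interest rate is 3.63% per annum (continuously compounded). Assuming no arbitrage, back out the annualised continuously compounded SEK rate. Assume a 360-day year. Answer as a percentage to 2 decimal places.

9.11%

T = 32/360 years.
CIP gives F = S · g_SGD/g_SEK, so g_SGD/g_SEK = 0.168477/0.1693 = 0.9951388.
SGD growth factor: e^(0.0363×32/360) = 1.0032319.
Hence g_SEK = 1.0081326.
r = ln(1.0081326)/(32/360) = 0.091122 → 9.11%.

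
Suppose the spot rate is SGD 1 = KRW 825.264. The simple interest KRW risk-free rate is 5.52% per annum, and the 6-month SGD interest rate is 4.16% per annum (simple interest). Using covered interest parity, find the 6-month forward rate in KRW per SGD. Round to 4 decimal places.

T = 6/12 years.
KRW growth factor: 1 + 0.0552×6/12 = 1.027600.
SGD growth factor: 1 + 0.0416×6/12 = 1.020800.
So F = 825.264 × 1.027600 / 1.020800 = 830.761448 (KRW/SGD).

830.7614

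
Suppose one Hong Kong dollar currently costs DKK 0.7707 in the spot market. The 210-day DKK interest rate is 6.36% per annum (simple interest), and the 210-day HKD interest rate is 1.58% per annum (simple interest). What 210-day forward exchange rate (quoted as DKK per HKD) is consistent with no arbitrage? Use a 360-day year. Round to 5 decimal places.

0.79199

T = 210/360 years.
Growth of 1 DKK over T: 1 + 0.0636×210/360 = 1.037100.
Growth of 1 HKD over T: 1 + 0.0158×210/360 = 1.0092167.
So F = 0.7707 × 1.037100 / 1.0092167 = 0.7919934 (DKK/HKD).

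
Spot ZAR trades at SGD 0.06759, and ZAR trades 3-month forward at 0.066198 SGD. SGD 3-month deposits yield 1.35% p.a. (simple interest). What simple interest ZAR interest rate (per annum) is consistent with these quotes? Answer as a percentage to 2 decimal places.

9.79%

T = 3/12 years.
By CIP, F/S equals the SGD-to-ZAR growth ratio: 0.066198/0.06759 = 0.9794052.
SGD growth factor: 1 + 0.0135×3/12 = 1.003375.
Hence g_ZAR = 1.0244738.
r = (1.0244738 − 1)/(3/12) = 0.097895 → 9.79%.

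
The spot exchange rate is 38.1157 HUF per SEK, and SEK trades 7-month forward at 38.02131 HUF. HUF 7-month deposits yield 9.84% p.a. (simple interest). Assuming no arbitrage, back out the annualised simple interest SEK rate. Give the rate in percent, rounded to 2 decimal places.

T = 7/12 years.
By CIP, F/S equals the HUF-to-SEK growth ratio: 38.02131/38.1157 = 0.9975236.
The HUF side grows by 1 + 0.0984×7/12 = 1.057400.
So the SEK growth factor = 1.060025.
(1.060025 − 1)/T = 0.102900, i.e. 10.29%.

10.29%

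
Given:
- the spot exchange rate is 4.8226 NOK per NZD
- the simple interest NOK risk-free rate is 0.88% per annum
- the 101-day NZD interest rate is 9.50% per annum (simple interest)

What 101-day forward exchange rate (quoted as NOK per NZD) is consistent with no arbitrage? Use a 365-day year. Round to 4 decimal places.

T = 101/365 years.
Growth of 1 NOK over T: 1 + 0.0088×101/365 = 1.0024351.
NZD growth factor: 1 + 0.0950×101/365 = 1.0262877.
CIP: F = S · (grow NOK)/(grow NZD) = 4.8226 × 1.0024351/1.0262877 = 4.710515 NOK per NZD.

4.7105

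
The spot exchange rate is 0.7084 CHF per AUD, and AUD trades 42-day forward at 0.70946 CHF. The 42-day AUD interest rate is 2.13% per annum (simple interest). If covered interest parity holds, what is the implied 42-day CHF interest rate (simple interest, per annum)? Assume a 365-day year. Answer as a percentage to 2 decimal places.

T = 42/365 years.
By CIP, F/S equals the CHF-to-AUD growth ratio: 0.70946/0.7084 = 1.0014963.
AUD growth factor: 1 + 0.0213×42/365 = 1.002451.
That pins the CHF growth at 1.003951.
r = (1.003951 − 1)/(42/365) = 0.034336 → 3.43%.

3.43%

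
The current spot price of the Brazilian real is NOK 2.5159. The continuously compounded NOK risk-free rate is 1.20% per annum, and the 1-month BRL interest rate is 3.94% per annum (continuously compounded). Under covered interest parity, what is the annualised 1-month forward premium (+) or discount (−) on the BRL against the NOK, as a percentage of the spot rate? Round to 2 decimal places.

-2.74%

T = 1/12 years.
No-arbitrage forward: 2.5159 × 1.0010005 / 1.0032887 = 2.5101620 NOK/BRL.
(F − S)/S ÷ T = (2.5101620 − 2.5159)/2.5159/(1/12) = -0.027368 → -2.74%.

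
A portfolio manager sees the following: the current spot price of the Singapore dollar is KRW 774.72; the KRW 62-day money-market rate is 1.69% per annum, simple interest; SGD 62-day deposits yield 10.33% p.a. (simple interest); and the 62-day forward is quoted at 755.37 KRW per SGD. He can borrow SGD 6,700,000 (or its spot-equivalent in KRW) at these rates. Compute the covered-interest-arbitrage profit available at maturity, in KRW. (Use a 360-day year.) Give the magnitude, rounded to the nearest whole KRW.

T = 62/360 years.
Invest the SGD and cover forward: 6,700,000 × 1.017790555556 × 755.37 = KRW 5,151,016,628.07.
Convert at spot and invest in KRW: 6,700,000 × 774.72 × 1.002910555556 = KRW 5,205,731,599.52.
The quoted forward undervalues SGD, so borrow SGD, convert to KRW at spot, deposit the KRW at 1.69%, and buy SGD forward at 755.37 to cover the loan.
Profit = 5,205,731,599.52 − 5,151,016,628.07 = KRW 54,714,971.

KRW 54,714,971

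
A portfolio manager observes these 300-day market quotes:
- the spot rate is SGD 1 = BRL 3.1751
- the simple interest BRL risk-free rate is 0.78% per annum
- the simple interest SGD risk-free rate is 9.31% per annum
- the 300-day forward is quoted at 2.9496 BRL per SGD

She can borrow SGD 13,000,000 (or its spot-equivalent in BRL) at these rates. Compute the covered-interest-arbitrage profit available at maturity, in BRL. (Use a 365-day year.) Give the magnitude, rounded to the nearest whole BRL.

T = 300/365 years.
Route A — deposit SGD, sell forward: 13,000,000 × 1.0765205479 × 2.9496 = BRL 41,278,965.11.
Route B — convert at spot, deposit BRL: 13,000,000 × 3.1751 × 1.0064109589 = BRL 41,540,920.66.
The quoted forward undervalues SGD, so borrow SGD, convert to BRL at spot, deposit the BRL at 0.78%, and buy SGD forward at 2.9496 to cover the loan.
The gap between the two covered legs is BRL 261,956.

BRL 261,956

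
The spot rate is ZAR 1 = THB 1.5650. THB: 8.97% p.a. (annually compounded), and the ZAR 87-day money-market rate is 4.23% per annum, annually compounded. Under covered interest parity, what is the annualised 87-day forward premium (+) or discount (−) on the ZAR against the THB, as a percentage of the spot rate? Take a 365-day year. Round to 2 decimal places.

+4.47%

T = 87/365 years.
F = S · g_THB/g_ZAR = 1.565 × 1.0206864/1.009924 = 1.5816776.
Annualised premium = (F − S)/S × (1/T) = (1.5816776 − 1.565)/1.565 ÷ (87/365) = 4.47%.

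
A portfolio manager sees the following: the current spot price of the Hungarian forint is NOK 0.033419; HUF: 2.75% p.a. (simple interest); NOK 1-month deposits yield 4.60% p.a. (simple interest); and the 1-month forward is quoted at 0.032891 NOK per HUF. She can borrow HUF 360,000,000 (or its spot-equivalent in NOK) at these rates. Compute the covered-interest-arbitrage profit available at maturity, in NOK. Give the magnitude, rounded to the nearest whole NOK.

T = 1/12 years.
Invest the HUF and cover forward: 360,000,000 × 1.0022916667 × 0.032891 = NOK 11,867,895.08.
Convert at spot and invest in NOK: 360,000,000 × 0.033419 × 1.0038333333 = NOK 12,076,958.22.
The quoted forward undervalues HUF, so borrow HUF, convert to NOK at spot, deposit the NOK at 4.60%, and buy HUF forward at 0.032891 to cover the loan.
The gap between the two covered legs is NOK 209,063.

NOK 209,063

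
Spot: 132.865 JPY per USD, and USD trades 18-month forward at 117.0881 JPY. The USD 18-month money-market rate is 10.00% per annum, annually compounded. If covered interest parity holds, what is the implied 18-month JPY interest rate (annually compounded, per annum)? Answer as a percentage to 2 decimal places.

T = 18/12 years.
F/S = 117.0881/132.865 = 0.8812562 = (growth of JPY) / (growth of USD).
The USD side grows by (1 + 0.1000)^(18/12) = 1.1536897.
Hence g_JPY = 1.0166962.
Annualise: 1.0166962^(12/18) − 1 = 0.011100 = 1.11%.

1.11%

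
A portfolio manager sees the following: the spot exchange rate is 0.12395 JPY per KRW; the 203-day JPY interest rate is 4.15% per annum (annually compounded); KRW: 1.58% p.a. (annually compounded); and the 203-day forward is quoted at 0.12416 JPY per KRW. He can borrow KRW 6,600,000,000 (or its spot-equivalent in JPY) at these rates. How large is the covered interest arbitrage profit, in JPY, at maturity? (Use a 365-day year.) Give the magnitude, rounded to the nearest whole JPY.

JPY 10,149,395

T = 203/365 years.
Invest the KRW and cover forward: 6,600,000,000 × 1.00875681805 × 0.12416 = JPY 826,631,827.09.
Convert at spot and invest in JPY: 6,600,000,000 × 0.12395 × 1.02287239794 = JPY 836,781,222.58.
The quoted forward undervalues KRW, so borrow KRW, convert to JPY at spot, deposit the JPY at 4.15%, and buy KRW forward at 0.12416 to cover the loan.
Arbitrage profit = |826,631,827.09 − 836,781,222.58| = JPY 10,149,395.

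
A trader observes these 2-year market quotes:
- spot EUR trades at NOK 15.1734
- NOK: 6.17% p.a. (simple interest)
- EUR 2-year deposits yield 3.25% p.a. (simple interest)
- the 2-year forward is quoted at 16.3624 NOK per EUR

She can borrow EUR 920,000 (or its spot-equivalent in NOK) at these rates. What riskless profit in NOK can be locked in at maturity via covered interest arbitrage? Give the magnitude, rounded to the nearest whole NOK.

NOK 349,746

T = 2 years.
Keep in EUR, deliver into the forward: 920,000·1.065000·16.3624 = NOK 16,031,879.52.
Swap to NOK now, deposit: 920,000·15.1734·1.123400 = NOK 15,682,133.76.
The quoted forward overvalues EUR, so borrow NOK, buy EUR at spot, deposit the EUR at 3.25%, and sell the proceeds forward at 16.3624.
The gap between the two covered legs is NOK 349,746.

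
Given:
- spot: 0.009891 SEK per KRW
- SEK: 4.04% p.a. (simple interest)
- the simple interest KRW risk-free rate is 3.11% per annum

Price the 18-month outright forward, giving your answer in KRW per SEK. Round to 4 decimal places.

T = 18/12 years.
SEK accumulates by 1 + 0.0404×18/12 = 1.060600.
Growth of 1 KRW over T: 1 + 0.0311×18/12 = 1.046650.
CIP: F = S · (grow SEK)/(grow KRW) = 0.009891 × 1.060600/1.046650 = 0.010022830 SEK per KRW.
Invert for KRW per SEK: 1 / 0.010022830 = 99.7722.

99.7722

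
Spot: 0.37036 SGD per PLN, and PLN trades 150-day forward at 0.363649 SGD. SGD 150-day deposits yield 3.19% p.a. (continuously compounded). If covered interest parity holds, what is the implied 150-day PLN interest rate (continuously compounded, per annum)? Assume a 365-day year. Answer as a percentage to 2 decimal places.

T = 150/365 years.
CIP gives F = S · g_SGD/g_PLN, so g_SGD/g_PLN = 0.363649/0.37036 = 0.9818798.
SGD growth factor: e^(0.0319×150/365) = 1.0131959.
That pins the PLN growth at 1.031894.
Take logs: ln 1.031894 / (150/365) = 0.076397, so 7.64%.

7.64%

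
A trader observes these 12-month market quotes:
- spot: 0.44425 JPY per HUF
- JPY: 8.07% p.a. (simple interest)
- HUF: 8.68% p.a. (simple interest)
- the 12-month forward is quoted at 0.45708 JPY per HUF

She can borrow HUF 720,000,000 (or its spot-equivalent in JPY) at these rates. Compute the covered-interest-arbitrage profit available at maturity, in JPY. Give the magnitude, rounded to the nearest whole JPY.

T = 1 year.
Route A — deposit HUF, sell forward: 720,000,000 × 1.086800 × 0.45708 = JPY 357,663,271.68.
Route B — convert at spot, deposit JPY: 720,000,000 × 0.44425 × 1.080700 = JPY 345,672,702.00.
The quoted forward overvalues HUF, so borrow JPY, buy HUF at spot, deposit the HUF at 8.68%, and sell the proceeds forward at 0.45708.
Profit = 357,663,271.68 − 345,672,702.00 = JPY 11,990,570.

JPY 11,990,570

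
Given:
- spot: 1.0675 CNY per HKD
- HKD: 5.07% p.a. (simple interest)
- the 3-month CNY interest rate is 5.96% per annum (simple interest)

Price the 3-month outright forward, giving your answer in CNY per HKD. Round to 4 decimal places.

T = 3/12 years.
CNY growth factor: 1 + 0.0596×3/12 = 1.014900.
HKD growth factor: 1 + 0.0507×3/12 = 1.012675.
Forward (CNY per HKD) = 1.0675 × 1.014900 / 1.012675 = 1.069845.

1.0698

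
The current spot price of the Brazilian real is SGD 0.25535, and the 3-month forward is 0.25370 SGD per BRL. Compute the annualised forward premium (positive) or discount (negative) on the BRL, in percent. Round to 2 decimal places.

T = 3/12 years.
Period premium: (0.25370 − 0.25535)/0.25535 = -0.0064617.
×(1/T) gives -2.58% p.a.

-2.58%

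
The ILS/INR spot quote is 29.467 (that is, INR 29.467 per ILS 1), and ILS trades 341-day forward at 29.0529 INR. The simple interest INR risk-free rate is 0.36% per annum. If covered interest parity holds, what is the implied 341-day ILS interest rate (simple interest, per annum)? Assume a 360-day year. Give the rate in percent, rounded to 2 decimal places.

T = 341/360 years.
CIP gives F = S · g_INR/g_ILS, so g_INR/g_ILS = 29.0529/29.467 = 0.9859470.
The INR side grows by 1 + 0.0036×341/360 = 1.003410.
That pins the ILS growth at 1.0177119.
r = (1.0177119 − 1)/(341/360) = 0.018699 → 1.87%.

1.87%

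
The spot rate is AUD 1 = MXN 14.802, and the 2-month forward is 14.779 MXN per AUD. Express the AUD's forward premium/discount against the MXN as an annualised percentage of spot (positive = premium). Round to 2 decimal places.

-0.93%

T = 2/12 years.
(F − S)/S = (14.779 − 14.802)/14.802 = -0.0015538.
Per annum: -0.0015538 / (2/12) = -0.009323 = -0.93%.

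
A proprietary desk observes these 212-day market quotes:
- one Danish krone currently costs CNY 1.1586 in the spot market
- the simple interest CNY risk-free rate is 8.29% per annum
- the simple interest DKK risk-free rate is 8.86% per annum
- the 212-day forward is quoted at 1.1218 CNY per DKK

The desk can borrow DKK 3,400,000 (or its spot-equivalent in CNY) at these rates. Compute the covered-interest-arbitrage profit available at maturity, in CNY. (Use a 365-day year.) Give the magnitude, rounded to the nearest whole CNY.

CNY 118,517

T = 212/365 years.
Invest the DKK and cover forward: 3,400,000 × 1.051460822 × 1.1218 = CNY 4,010,397.75.
Convert at spot and invest in CNY: 3,400,000 × 1.1586 × 1.048150137 = CNY 4,128,914.95.
The quoted forward undervalues DKK, so borrow DKK, convert to CNY at spot, deposit the CNY at 8.29%, and buy DKK forward at 1.1218 to cover the loan.
Arbitrage profit = |4,010,397.75 − 4,128,914.95| = CNY 118,517.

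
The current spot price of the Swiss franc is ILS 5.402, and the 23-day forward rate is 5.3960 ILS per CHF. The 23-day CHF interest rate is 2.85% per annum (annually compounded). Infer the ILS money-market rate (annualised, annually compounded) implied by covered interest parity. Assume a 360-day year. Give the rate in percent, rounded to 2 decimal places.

1.08%

T = 23/360 years.
CIP gives F = S · g_ILS/g_CHF, so g_ILS/g_CHF = 5.396/5.402 = 0.9988893.
CHF growth factor: (1 + 0.0285)^(23/360) = 1.001797.
Hence g_ILS = 1.0006843.
r = 1.0006843^(360/23) − 1 = 0.010765 → 1.08%.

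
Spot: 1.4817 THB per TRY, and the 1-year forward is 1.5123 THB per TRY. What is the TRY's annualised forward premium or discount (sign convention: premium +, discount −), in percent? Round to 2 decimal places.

T = 1 year.
Period premium: (1.5123 − 1.4817)/1.4817 = 0.0206520.
×(1/T) gives 2.07% p.a.

+2.07%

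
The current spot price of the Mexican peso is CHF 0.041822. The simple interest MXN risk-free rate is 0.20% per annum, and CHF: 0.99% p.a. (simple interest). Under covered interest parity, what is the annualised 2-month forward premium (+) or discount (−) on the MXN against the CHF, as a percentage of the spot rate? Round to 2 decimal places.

T = 2/12 years.
F = S · g_CHF/g_MXN = 0.041822 × 1.001650/1.0003333 = 0.041877049.
Annualised premium = (F − S)/S × (1/T) = (0.041877049 − 0.041822)/0.041822 ÷ (2/12) = 0.79%.

+0.79%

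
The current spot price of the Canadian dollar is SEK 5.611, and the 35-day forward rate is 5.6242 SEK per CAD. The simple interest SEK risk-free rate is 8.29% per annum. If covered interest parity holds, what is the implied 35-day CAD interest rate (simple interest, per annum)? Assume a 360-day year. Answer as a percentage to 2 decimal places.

T = 35/360 years.
By CIP, F/S equals the SEK-to-CAD growth ratio: 5.6242/5.611 = 1.0023525.
The SEK side grows by 1 + 0.0829×35/360 = 1.0080597.
Hence g_CAD = 1.0056938.
r = (1.0056938 − 1)/(35/360) = 0.058565 → 5.86%.

5.86%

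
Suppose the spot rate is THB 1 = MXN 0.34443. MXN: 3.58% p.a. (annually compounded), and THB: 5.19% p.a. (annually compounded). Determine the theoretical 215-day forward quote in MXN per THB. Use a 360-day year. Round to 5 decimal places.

0.34127

T = 215/360 years.
Growth of 1 MXN over T: (1 + 0.0358)^(215/360) = 1.0212289.
Growth of 1 THB over T: (1 + 0.0519)^(215/360) = 1.0306795.
So F = 0.34443 × 1.0212289 / 1.0306795 = 0.3412718 (MXN/THB).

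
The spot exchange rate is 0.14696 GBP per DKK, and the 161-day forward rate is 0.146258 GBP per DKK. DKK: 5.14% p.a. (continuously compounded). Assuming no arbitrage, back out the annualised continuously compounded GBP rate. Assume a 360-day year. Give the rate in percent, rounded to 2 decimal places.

T = 161/360 years.
F/S = 0.146258/0.14696 = 0.9952232 = (growth of GBP) / (growth of DKK).
The DKK side grows by e^(0.0514×161/360) = 1.0232535.
So the GBP growth factor = 1.0183656.
r = ln(1.0183656)/(161/360) = 0.040693 → 4.07%.

4.07%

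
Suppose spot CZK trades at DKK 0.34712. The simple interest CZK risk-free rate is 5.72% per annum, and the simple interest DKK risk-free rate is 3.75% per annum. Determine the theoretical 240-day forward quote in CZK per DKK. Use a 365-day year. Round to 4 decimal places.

2.9173

T = 240/365 years.
Growth of 1 DKK over T: 1 + 0.0375×240/365 = 1.0246575.
Growth of 1 CZK over T: 1 + 0.0572×240/365 = 1.037611.
So F = 0.34712 × 1.0246575 / 1.037611 = 0.3427866 (DKK/CZK).
Invert for CZK per DKK: 1 / 0.3427866 = 2.9173.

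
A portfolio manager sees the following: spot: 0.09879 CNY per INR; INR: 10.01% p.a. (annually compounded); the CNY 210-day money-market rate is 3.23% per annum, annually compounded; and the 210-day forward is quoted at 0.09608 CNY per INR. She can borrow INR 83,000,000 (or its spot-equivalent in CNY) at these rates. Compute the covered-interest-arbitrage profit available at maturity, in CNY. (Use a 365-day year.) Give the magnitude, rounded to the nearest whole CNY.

T = 210/365 years.
Route A — deposit INR, sell forward: 83,000,000 × 1.056422601 × 0.09608 = CNY 8,424,589.93.
Route B — convert at spot, deposit CNY: 83,000,000 × 0.09879 × 1.018458029 = CNY 8,350,917.90.
The quoted forward overvalues INR, so borrow CNY, buy INR at spot, deposit the INR at 10.01%, and sell the proceeds forward at 0.09608.
The gap between the two covered legs is CNY 73,672.

CNY 73,672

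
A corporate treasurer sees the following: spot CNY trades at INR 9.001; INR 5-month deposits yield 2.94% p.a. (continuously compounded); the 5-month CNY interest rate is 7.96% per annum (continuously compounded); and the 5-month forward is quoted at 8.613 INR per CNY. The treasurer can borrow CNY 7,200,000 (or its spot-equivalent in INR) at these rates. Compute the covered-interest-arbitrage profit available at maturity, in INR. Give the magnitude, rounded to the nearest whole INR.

INR 1,501,098

T = 5/12 years.
Keep in CNY, deliver into the forward: 7,200,000·1.033722812·8.613 = INR 64,104,872.97.
Swap to INR now, deposit: 7,200,000·9.001·1.0123253386 = INR 65,605,970.68.
The quoted forward undervalues CNY, so borrow CNY, convert to INR at spot, deposit the INR at 2.94%, and buy CNY forward at 8.613 to cover the loan.
The gap between the two covered legs is INR 1,501,098.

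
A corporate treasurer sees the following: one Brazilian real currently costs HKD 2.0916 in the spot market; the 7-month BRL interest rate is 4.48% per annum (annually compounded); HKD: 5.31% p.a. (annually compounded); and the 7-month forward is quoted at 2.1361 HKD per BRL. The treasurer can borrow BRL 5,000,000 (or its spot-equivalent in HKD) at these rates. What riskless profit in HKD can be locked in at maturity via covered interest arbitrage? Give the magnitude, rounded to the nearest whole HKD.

HKD 178,626

T = 7/12 years.
Keep in BRL, deliver into the forward: 5,000,000·1.0258944468·2.1361 = HKD 10,957,065.64.
Swap to HKD now, deposit: 5,000,000·2.0916·1.0306406653 = HKD 10,778,440.08.
The quoted forward overvalues BRL, so borrow HKD, buy BRL at spot, deposit the BRL at 4.48%, and sell the proceeds forward at 2.1361.
The gap between the two covered legs is HKD 178,626.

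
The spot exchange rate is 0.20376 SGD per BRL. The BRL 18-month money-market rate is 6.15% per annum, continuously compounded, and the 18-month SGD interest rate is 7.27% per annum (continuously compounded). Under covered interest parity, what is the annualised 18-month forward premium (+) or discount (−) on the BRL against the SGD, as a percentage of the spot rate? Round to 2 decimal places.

+1.13%

T = 18/12 years.
F = S · g_SGD/g_BRL = 0.20376 × 1.1152181/1.0966389 = 0.20721209.
Annualised premium = (F − S)/S × (1/T) = (0.20721209 − 0.20376)/0.20376 ÷ (18/12) = 1.13%.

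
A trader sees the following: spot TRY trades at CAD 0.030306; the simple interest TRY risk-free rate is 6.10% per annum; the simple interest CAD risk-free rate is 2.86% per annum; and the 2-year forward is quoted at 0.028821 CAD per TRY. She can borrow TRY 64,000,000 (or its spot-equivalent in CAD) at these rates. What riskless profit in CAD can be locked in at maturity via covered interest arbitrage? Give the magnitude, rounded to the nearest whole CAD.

CAD 19,050

T = 2 years.
Route A — deposit TRY, sell forward: 64,000,000 × 1.122000 × 0.028821 = CAD 2,069,578.37.
Route B — convert at spot, deposit CAD: 64,000,000 × 0.030306 × 1.057200 = CAD 2,050,528.20.
The quoted forward overvalues TRY, so borrow CAD, buy TRY at spot, deposit the TRY at 6.10%, and sell the proceeds forward at 0.028821.
Profit = 2,069,578.37 − 2,050,528.20 = CAD 19,050.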